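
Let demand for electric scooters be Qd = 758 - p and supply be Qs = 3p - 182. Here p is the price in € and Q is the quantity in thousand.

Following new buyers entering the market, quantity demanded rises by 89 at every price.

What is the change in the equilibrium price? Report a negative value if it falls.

+22.25

Initially, 758 - p = 3p - 182, so 940 = 4p and p = 235, Q = 523.
The shock moves the curves to Qd = 847 - p and Qs = 3p - 182.
Equate the new curves: 847 - p = 3p - 182, giving 1029 = 4p, p = 257.25, Q = 589.75.
Δp = 257.25 − 235 = +22.25.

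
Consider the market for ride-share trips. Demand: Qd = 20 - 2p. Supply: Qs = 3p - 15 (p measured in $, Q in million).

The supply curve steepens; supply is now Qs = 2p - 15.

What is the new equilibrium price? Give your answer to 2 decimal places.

8.75

Solve the original market: 20 - 2p = 3p - 15, hence p = 7 and Q = 6.
With the change applied: demand Qd = 20 - 2p, supply Qs = 2p - 15.
Setting them equal: 20 - 2p = 2p - 15 → 35 = 4p, so p = 8.75 and Q = 2.5.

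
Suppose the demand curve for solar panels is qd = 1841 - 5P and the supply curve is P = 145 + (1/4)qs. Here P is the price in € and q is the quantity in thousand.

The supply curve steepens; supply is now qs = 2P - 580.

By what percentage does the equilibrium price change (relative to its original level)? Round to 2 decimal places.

Solve the original market: 1841 - 5P = 4P - 580, hence P = 269 and q = 496.
After the shift, demand is qd = 1841 - 5P and supply is qs = 2P - 580.
Clearing the new market: 1841 - 5P = 2P - 580, so P = 2421/7 ≈ 345.8571 and q = 782/7 ≈ 111.7143.
%ΔP = (345.8571 − 269) / 269 × 100 = +28.57%.

+28.57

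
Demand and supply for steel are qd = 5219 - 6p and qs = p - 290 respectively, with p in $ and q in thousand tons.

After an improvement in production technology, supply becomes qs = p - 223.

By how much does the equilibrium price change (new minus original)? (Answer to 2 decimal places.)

-9.57

Solve the original market: 5219 - 6p = p - 290, hence p = 787 and q = 497.
After the shift, demand is qd = 5219 - 6p and supply is qs = p - 223.
Clearing the new market: 5219 - 6p = p - 223, so p = 5442/7 ≈ 777.4286 and q = 3881/7 ≈ 554.4286.
Δp = 777.4286 − 787 = -9.57.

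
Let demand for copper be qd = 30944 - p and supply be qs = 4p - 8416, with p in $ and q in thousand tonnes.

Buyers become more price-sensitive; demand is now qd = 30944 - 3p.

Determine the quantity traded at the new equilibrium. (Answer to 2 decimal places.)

14075.43

Initially, 30944 - p = 4p - 8416, so 39360 = 5p and p = 7872, q = 23072.
The new curves are qd = 30944 - 3p (demand) and qs = 4p - 8416 (supply).
New equilibrium: 30944 - 3p = 4p - 8416 ⇒ 39360 = 7p ⇒ p = 39360/7 ≈ 5622.8571, q = 98528/7 ≈ 14075.4286.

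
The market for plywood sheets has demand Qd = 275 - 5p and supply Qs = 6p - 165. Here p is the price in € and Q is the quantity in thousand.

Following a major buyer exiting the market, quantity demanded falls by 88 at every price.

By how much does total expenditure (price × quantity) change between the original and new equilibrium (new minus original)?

Initially, 275 - 5p = 6p - 165, so 440 = 11p and p = 40, Q = 75.
The shock moves the curves to Qd = 187 - 5p and Qs = 6p - 165.
Equate the new curves: 187 - 5p = 6p - 165, giving 352 = 11p, p = 32, Q = 27.
Expenditure moves from 40×75 = 3000 to 32×27 = 864; change = -2136.

-2136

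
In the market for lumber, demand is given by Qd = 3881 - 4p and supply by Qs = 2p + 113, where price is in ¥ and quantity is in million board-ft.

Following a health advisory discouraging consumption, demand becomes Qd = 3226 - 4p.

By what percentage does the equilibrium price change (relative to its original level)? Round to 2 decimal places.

-17.38

Before the shock: 3881 - 4p = 2p + 113 ⇒ 3768 = 6p ⇒ p = 628, Q = 1369.
The new curves are Qd = 3226 - 4p (demand) and Qs = 2p + 113 (supply).
New equilibrium: 3226 - 4p = 2p + 113 ⇒ 3113 = 6p ⇒ p = 3113/6 ≈ 518.8333, Q = 3452/3 ≈ 1150.6667.
%Δp = (518.8333 − 628) / 628 × 100 = -17.38%.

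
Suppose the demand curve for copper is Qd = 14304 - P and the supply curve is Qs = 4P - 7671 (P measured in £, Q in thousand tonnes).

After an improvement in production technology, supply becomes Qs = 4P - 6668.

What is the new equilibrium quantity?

10109.6

Original equilibrium: 14304 - P = 4P - 7671 gives 21975 = 5P, so P = 4395 and Q = 9909.
After the shift, demand is Qd = 14304 - P and supply is Qs = 4P - 6668.
Clearing the new market: 14304 - P = 4P - 6668, so P = 4194.4 and Q = 10109.6.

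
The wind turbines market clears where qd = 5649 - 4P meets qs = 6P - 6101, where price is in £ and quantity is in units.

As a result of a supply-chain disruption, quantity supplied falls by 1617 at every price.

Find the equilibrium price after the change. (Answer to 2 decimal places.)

1336.70

Original equilibrium: 5649 - 4P = 6P - 6101 gives 11750 = 10P, so P = 1175 and q = 949.
The new curves are qd = 5649 - 4P (demand) and qs = 6P - 7718 (supply).
Clearing the new market: 5649 - 4P = 6P - 7718, so P = 1336.7 and q = 302.2.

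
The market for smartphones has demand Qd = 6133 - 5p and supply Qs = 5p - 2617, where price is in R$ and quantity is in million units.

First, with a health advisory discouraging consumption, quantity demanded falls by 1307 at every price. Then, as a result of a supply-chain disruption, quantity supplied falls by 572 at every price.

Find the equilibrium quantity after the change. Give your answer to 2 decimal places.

818.50

Solve the original market: 6133 - 5p = 5p - 2617, hence p = 875 and Q = 1758.
The shock moves the curves to Qd = 4826 - 5p and Qs = 5p - 3189.
Equate the new curves: 4826 - 5p = 5p - 3189, giving 8015 = 10p, p = 801.5, Q = 818.5.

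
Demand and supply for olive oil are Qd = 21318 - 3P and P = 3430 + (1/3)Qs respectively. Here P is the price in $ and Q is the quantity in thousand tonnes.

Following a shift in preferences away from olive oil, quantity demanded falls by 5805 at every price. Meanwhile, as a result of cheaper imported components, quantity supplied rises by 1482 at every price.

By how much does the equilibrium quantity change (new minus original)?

-2161.5

Solve the original market: 21318 - 3P = 3P - 10290, hence P = 5268 and Q = 5514.
The shock moves the curves to Qd = 15513 - 3P and Qs = 3P - 8808.
Clearing the new market: 15513 - 3P = 3P - 8808, so P = 4053.5 and Q = 3352.5.
ΔQ = 3352.5 − 5514 = -2161.5.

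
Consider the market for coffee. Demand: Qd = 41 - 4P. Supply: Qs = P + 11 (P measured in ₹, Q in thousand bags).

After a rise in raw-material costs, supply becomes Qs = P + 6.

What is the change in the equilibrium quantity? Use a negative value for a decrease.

-4

Initially, 41 - 4P = P + 11, so 30 = 5P and P = 6, Q = 17.
The new curves are Qd = 41 - 4P (demand) and Qs = P + 6 (supply).
Setting them equal: 41 - 4P = P + 6 → 35 = 5P, so P = 7 and Q = 13.
ΔQ = 13 − 17 = -4.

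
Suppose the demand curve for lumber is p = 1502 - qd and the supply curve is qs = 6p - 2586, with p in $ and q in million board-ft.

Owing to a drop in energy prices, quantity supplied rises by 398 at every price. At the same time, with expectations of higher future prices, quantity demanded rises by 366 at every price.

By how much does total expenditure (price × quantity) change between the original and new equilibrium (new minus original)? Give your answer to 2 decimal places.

+210523.10

Solve the original market: 1502 - p = 6p - 2586, hence p = 584 and q = 918.
After the shift, demand is qd = 1868 - p and supply is qs = 6p - 2188.
Setting them equal: 1868 - p = 6p - 2188 → 4056 = 7p, so p = 4056/7 ≈ 579.4286 and q = 9020/7 ≈ 1288.5714.
Expenditure moves from 584×918 = 536112 to 579.4286×1288.5714 = 746635.1020; change = +210523.10.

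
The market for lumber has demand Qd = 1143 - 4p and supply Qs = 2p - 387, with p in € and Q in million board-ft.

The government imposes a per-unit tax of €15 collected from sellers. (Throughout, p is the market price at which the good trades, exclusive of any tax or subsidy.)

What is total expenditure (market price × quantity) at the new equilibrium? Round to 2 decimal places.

26780.00

Initially, 1143 - 4p = 2p - 387, so 1530 = 6p and p = 255, Q = 123.
Since sellers keep the price net of the tax, the effective supply curve becomes Qs = 2p - 417.
Clearing the new market: 1143 - 4p = 2p - 417, so p = 260 and Q = 103.
New expenditure = 260 × 103 = 26780.00.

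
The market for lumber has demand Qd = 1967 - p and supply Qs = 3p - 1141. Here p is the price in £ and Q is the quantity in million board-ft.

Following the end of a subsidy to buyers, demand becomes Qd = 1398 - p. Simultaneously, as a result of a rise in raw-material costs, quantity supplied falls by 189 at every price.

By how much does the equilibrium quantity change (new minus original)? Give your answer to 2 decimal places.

-474.00

Initially, 1967 - p = 3p - 1141, so 3108 = 4p and p = 777, Q = 1190.
After the shift, demand is Qd = 1398 - p and supply is Qs = 3p - 1330.
New equilibrium: 1398 - p = 3p - 1330 ⇒ 2728 = 4p ⇒ p = 682, Q = 716.
ΔQ = 716 − 1190 = -474.00.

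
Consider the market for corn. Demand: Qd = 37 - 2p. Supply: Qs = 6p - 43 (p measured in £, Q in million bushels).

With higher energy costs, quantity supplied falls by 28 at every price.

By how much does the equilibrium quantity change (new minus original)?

-7

Original equilibrium: 37 - 2p = 6p - 43 gives 80 = 8p, so p = 10 and Q = 17.
The new curves are Qd = 37 - 2p (demand) and Qs = 6p - 71 (supply).
Setting them equal: 37 - 2p = 6p - 71 → 108 = 8p, so p = 13.5 and Q = 10.
ΔQ = 10 − 17 = -7.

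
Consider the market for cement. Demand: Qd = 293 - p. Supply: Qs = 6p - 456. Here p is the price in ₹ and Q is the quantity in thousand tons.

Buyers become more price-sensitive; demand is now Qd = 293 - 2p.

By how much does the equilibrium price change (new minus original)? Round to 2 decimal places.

-13.38

Initially, 293 - p = 6p - 456, so 749 = 7p and p = 107, Q = 186.
The new curves are Qd = 293 - 2p (demand) and Qs = 6p - 456 (supply).
New equilibrium: 293 - 2p = 6p - 456 ⇒ 749 = 8p ⇒ p = 93.625, Q = 105.75.
Δp = 93.625 − 107 = -13.38.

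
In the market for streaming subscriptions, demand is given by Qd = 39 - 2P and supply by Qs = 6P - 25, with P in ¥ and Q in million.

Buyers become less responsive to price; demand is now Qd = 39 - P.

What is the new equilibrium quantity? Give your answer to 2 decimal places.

29.86

Before the shock: 39 - 2P = 6P - 25 ⇒ 64 = 8P ⇒ P = 8, Q = 23.
The new curves are Qd = 39 - P (demand) and Qs = 6P - 25 (supply).
Clearing the new market: 39 - P = 6P - 25, so P = 64/7 ≈ 9.1429 and Q = 209/7 ≈ 29.8571.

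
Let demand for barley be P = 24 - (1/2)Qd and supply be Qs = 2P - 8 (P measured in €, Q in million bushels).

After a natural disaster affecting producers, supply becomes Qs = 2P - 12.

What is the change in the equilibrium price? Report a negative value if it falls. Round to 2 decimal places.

Original equilibrium: 48 - 2P = 2P - 8 gives 56 = 4P, so P = 14 and Q = 20.
The shock moves the curves to Qd = 48 - 2P and Qs = 2P - 12.
Equate the new curves: 48 - 2P = 2P - 12, giving 60 = 4P, P = 15, Q = 18.
ΔP = 15 − 14 = +1.00.

+1.00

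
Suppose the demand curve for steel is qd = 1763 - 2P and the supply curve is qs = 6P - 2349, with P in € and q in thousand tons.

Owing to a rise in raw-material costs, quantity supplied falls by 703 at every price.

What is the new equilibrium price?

601.875

Before the shock: 1763 - 2P = 6P - 2349 ⇒ 4112 = 8P ⇒ P = 514, q = 735.
The shock moves the curves to qd = 1763 - 2P and qs = 6P - 3052.
Setting them equal: 1763 - 2P = 6P - 3052 → 4815 = 8P, so P = 601.875 and q = 559.25.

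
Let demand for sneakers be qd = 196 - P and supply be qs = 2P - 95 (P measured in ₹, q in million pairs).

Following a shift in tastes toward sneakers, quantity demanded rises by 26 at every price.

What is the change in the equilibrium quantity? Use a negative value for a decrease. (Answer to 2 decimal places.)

Solve the original market: 196 - P = 2P - 95, hence P = 97 and q = 99.
The shock moves the curves to qd = 222 - P and qs = 2P - 95.
Clearing the new market: 222 - P = 2P - 95, so P = 317/3 ≈ 105.6667 and q = 349/3 ≈ 116.3333.
Δq = 116.3333 − 99 = +17.33.

+17.33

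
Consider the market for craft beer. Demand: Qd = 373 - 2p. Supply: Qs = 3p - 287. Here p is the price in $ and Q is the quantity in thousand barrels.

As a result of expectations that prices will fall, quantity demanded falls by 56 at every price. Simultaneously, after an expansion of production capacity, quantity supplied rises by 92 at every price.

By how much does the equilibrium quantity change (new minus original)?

Original equilibrium: 373 - 2p = 3p - 287 gives 660 = 5p, so p = 132 and Q = 109.
With the change applied: demand Qd = 317 - 2p, supply Qs = 3p - 195.
Setting them equal: 317 - 2p = 3p - 195 → 512 = 5p, so p = 102.4 and Q = 112.2.
ΔQ = 112.2 − 109 = +3.2.

+3.2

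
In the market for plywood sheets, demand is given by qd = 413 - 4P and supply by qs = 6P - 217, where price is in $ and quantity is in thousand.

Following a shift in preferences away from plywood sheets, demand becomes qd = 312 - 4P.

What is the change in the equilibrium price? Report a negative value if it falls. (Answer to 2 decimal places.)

-10.10

Initially, 413 - 4P = 6P - 217, so 630 = 10P and P = 63, q = 161.
The shock moves the curves to qd = 312 - 4P and qs = 6P - 217.
Setting them equal: 312 - 4P = 6P - 217 → 529 = 10P, so P = 52.9 and q = 100.4.
ΔP = 52.9 − 63 = -10.10.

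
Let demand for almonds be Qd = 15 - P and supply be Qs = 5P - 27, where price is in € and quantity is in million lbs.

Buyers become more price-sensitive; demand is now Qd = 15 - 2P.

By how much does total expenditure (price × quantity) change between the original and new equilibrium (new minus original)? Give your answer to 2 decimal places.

Solve the original market: 15 - P = 5P - 27, hence P = 7 and Q = 8.
The new curves are Qd = 15 - 2P (demand) and Qs = 5P - 27 (supply).
New equilibrium: 15 - 2P = 5P - 27 ⇒ 42 = 7P ⇒ P = 6, Q = 3.
Expenditure moves from 7×8 = 56 to 6×3 = 18; change = -38.00.

-38.00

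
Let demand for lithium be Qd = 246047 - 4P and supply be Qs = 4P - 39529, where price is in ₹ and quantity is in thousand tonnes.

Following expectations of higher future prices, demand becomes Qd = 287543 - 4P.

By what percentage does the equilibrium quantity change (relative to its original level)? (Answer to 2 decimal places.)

+20.09

Original equilibrium: 246047 - 4P = 4P - 39529 gives 285576 = 8P, so P = 35697 and Q = 103259.
With the change applied: demand Qd = 287543 - 4P, supply Qs = 4P - 39529.
Equate the new curves: 287543 - 4P = 4P - 39529, giving 327072 = 8P, P = 40884, Q = 124007.
%ΔQ = (124007 − 103259) / 103259 × 100 = +20.09%.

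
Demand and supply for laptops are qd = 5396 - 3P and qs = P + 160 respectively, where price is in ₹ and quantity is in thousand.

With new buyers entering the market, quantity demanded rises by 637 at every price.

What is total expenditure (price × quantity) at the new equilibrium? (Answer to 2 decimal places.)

2390678.06

Initially, 5396 - 3P = P + 160, so 5236 = 4P and P = 1309, q = 1469.
After the shift, demand is qd = 6033 - 3P and supply is qs = P + 160.
Setting them equal: 6033 - 3P = P + 160 → 5873 = 4P, so P = 1468.25 and q = 1628.25.
New expenditure = 1468.25 × 1628.25 = 2390678.06.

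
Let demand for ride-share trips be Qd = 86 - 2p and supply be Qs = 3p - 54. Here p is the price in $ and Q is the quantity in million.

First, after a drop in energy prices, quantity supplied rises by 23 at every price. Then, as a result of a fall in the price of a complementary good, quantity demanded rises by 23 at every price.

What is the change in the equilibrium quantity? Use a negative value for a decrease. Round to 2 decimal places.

+23.00

Original equilibrium: 86 - 2p = 3p - 54 gives 140 = 5p, so p = 28 and Q = 30.
The shock moves the curves to Qd = 109 - 2p and Qs = 3p - 31.
Clearing the new market: 109 - 2p = 3p - 31, so p = 28 and Q = 53.
ΔQ = 53 − 30 = +23.00.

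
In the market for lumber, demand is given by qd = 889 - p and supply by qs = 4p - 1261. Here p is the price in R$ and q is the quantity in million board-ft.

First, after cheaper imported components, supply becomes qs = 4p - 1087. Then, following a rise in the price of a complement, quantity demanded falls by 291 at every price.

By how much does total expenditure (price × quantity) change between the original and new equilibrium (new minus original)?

Original equilibrium: 889 - p = 4p - 1261 gives 2150 = 5p, so p = 430 and q = 459.
After the shift, demand is qd = 598 - p and supply is qs = 4p - 1087.
Clearing the new market: 598 - p = 4p - 1087, so p = 337 and q = 261.
Expenditure moves from 430×459 = 197370 to 337×261 = 87957; change = -109413.

-109413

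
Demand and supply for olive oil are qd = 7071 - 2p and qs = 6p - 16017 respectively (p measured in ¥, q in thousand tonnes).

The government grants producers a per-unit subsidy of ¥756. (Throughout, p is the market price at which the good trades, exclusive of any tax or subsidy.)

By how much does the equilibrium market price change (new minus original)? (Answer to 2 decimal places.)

-567.00

Before the shock: 7071 - 2p = 6p - 16017 ⇒ 23088 = 8p ⇒ p = 2886, q = 1299.
Since sellers receive the price plus the subsidy, the effective supply curve becomes qs = 6p - 11481.
Equate the new curves: 7071 - 2p = 6p - 11481, giving 18552 = 8p, p = 2319, q = 2433.
Δp = 2319 − 2886 = -567.00.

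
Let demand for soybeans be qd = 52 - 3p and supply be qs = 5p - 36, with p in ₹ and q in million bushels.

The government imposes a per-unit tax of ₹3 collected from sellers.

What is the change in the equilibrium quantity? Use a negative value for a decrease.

Initially, 52 - 3p = 5p - 36, so 88 = 8p and p = 11, q = 19.
Since sellers keep the price net of the tax, the effective supply curve becomes qs = 5p - 51.
Setting them equal: 52 - 3p = 5p - 51 → 103 = 8p, so p = 12.875 and q = 13.375.
Δq = 13.375 − 19 = -5.625.

-5.625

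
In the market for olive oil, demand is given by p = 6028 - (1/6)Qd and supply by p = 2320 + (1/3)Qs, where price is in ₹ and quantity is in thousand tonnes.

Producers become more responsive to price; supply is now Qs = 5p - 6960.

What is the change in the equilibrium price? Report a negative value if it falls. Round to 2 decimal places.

-871.27

Solve the original market: 36168 - 6p = 3p - 6960, hence p = 4792 and Q = 7416.
After the shift, demand is Qd = 36168 - 6p and supply is Qs = 5p - 6960.
Clearing the new market: 36168 - 6p = 5p - 6960, so p = 43128/11 ≈ 3920.7273 and Q = 139080/11 ≈ 12643.6364.
Δp = 3920.7273 − 4792 = -871.27.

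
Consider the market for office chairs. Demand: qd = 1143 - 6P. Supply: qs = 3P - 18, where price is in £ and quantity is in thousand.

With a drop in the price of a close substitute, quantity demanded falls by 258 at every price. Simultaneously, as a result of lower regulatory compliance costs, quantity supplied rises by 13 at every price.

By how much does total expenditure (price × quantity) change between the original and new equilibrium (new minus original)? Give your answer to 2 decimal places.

-18758.41

Solve the original market: 1143 - 6P = 3P - 18, hence P = 129 and q = 369.
After the shift, demand is qd = 885 - 6P and supply is qs = 3P - 5.
Setting them equal: 885 - 6P = 3P - 5 → 890 = 9P, so P = 890/9 ≈ 98.8889 and q = 875/3 ≈ 291.6667.
Expenditure moves from 129×369 = 47601 to 98.8889×291.6667 = 28842.5926; change = -18758.41.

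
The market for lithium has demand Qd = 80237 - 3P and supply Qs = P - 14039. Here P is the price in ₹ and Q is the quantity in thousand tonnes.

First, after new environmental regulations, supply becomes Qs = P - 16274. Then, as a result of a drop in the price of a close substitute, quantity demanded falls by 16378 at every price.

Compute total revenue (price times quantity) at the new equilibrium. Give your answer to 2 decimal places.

75309995.06

Initially, 80237 - 3P = P - 14039, so 94276 = 4P and P = 23569, Q = 9530.
The new curves are Qd = 63859 - 3P (demand) and Qs = P - 16274 (supply).
New equilibrium: 63859 - 3P = P - 16274 ⇒ 80133 = 4P ⇒ P = 20033.25, Q = 3759.25.
New expenditure = 20033.25 × 3759.25 = 75309995.06.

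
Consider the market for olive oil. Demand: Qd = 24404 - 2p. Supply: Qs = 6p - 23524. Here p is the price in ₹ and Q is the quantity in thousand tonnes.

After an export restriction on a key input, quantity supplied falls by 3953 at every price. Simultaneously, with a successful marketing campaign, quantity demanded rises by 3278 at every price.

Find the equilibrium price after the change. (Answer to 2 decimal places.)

6894.88

Original equilibrium: 24404 - 2p = 6p - 23524 gives 47928 = 8p, so p = 5991 and Q = 12422.
With the change applied: demand Qd = 27682 - 2p, supply Qs = 6p - 27477.
Clearing the new market: 27682 - 2p = 6p - 27477, so p = 6894.875 and Q = 13892.25.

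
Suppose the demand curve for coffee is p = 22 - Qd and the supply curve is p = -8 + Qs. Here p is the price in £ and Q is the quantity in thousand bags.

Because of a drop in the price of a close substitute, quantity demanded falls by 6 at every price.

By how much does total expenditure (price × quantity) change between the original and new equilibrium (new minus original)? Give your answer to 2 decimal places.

-57.00

Solve the original market: 22 - p = p + 8, hence p = 7 and Q = 15.
The new curves are Qd = 16 - p (demand) and Qs = p + 8 (supply).
Clearing the new market: 16 - p = p + 8, so p = 4 and Q = 12.
Expenditure moves from 7×15 = 105 to 4×12 = 48; change = -57.00.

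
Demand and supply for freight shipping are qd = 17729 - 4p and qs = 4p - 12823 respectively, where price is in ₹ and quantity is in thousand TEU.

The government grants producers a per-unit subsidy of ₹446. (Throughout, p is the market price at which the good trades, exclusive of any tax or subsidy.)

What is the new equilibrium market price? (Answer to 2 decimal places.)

Initially, 17729 - 4p = 4p - 12823, so 30552 = 8p and p = 3819, q = 2453.
Since sellers receive the price plus the subsidy, the effective supply curve becomes qs = 4p - 11039.
New equilibrium: 17729 - 4p = 4p - 11039 ⇒ 28768 = 8p ⇒ p = 3596, q = 3345.

3596.00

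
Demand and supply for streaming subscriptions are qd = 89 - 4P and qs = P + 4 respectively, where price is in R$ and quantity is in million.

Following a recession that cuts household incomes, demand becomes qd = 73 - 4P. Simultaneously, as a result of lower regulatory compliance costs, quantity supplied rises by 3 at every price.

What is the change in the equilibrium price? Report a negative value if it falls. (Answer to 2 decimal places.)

-3.80

Original equilibrium: 89 - 4P = P + 4 gives 85 = 5P, so P = 17 and q = 21.
After the shift, demand is qd = 73 - 4P and supply is qs = P + 7.
Clearing the new market: 73 - 4P = P + 7, so P = 13.2 and q = 20.2.
ΔP = 13.2 − 17 = -3.80.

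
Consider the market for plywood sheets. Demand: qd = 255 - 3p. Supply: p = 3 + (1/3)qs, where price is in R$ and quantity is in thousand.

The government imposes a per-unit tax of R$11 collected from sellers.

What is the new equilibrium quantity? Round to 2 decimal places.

Before the shock: 255 - 3p = 3p - 9 ⇒ 264 = 6p ⇒ p = 44, q = 123.
Since sellers keep the price net of the tax, the effective supply curve becomes qs = 3p - 42.
New equilibrium: 255 - 3p = 3p - 42 ⇒ 297 = 6p ⇒ p = 49.5, q = 106.5.

106.50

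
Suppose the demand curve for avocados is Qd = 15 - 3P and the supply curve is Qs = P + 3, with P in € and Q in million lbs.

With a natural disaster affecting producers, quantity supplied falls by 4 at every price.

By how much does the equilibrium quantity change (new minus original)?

-3

Initially, 15 - 3P = P + 3, so 12 = 4P and P = 3, Q = 6.
After the shift, demand is Qd = 15 - 3P and supply is Qs = P - 1.
Clearing the new market: 15 - 3P = P - 1, so P = 4 and Q = 3.
ΔQ = 3 − 6 = -3.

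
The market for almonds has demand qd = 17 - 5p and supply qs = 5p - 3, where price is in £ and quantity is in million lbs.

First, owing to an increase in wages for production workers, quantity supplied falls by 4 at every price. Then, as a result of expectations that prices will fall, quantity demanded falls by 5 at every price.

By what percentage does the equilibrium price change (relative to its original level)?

-5

Initially, 17 - 5p = 5p - 3, so 20 = 10p and p = 2, q = 7.
After the shift, demand is qd = 12 - 5p and supply is qs = 5p - 7.
Equate the new curves: 12 - 5p = 5p - 7, giving 19 = 10p, p = 1.9, q = 2.5.
%Δp = (1.9 − 2) / 2 × 100 = -5%.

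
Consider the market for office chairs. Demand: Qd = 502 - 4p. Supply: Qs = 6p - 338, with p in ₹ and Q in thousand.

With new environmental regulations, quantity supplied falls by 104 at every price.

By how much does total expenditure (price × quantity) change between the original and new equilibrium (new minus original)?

-2200.64

Before the shock: 502 - 4p = 6p - 338 ⇒ 840 = 10p ⇒ p = 84, Q = 166.
The new curves are Qd = 502 - 4p (demand) and Qs = 6p - 442 (supply).
Equate the new curves: 502 - 4p = 6p - 442, giving 944 = 10p, p = 94.4, Q = 124.4.
Expenditure moves from 84×166 = 13944 to 94.4×124.4 = 11743.36; change = -2200.64.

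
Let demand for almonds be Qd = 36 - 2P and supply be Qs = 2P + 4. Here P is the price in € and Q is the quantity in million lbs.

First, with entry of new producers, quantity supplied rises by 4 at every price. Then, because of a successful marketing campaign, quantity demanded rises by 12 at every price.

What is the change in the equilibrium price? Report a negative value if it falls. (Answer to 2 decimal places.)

+2.00

Solve the original market: 36 - 2P = 2P + 4, hence P = 8 and Q = 20.
The shock moves the curves to Qd = 48 - 2P and Qs = 2P + 8.
New equilibrium: 48 - 2P = 2P + 8 ⇒ 40 = 4P ⇒ P = 10, Q = 28.
ΔP = 10 − 8 = +2.00.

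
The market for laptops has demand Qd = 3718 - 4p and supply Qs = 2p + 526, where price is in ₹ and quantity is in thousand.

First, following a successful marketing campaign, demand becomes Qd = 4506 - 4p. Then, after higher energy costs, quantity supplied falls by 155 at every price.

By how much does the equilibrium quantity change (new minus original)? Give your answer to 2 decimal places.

Solve the original market: 3718 - 4p = 2p + 526, hence p = 532 and Q = 1590.
With the change applied: demand Qd = 4506 - 4p, supply Qs = 2p + 371.
New equilibrium: 4506 - 4p = 2p + 371 ⇒ 4135 = 6p ⇒ p = 4135/6 ≈ 689.1667, Q = 5248/3 ≈ 1749.3333.
ΔQ = 1749.3333 − 1590 = +159.33.

+159.33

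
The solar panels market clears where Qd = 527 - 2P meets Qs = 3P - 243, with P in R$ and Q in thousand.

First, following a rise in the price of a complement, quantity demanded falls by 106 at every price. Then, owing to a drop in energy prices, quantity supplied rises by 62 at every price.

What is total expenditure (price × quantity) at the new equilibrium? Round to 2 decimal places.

21696.08

Initially, 527 - 2P = 3P - 243, so 770 = 5P and P = 154, Q = 219.
After the shift, demand is Qd = 421 - 2P and supply is Qs = 3P - 181.
Equate the new curves: 421 - 2P = 3P - 181, giving 602 = 5P, P = 120.4, Q = 180.2.
New expenditure = 120.4 × 180.2 = 21696.08.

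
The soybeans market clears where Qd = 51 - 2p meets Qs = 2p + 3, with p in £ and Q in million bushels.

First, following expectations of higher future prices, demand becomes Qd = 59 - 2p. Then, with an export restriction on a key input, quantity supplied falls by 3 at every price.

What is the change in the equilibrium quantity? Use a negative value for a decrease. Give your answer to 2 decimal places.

Initially, 51 - 2p = 2p + 3, so 48 = 4p and p = 12, Q = 27.
With the change applied: demand Qd = 59 - 2p, supply Qs = 2p.
New equilibrium: 59 - 2p = 2p ⇒ 59 = 4p ⇒ p = 14.75, Q = 29.5.
ΔQ = 29.5 − 27 = +2.50.

+2.50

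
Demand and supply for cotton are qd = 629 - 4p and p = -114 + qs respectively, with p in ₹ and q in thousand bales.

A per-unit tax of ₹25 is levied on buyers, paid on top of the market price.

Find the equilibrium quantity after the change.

197

Initially, 629 - 4p = p + 114, so 515 = 5p and p = 103, q = 217.
Since buyers pay the price plus the tax, the effective demand curve becomes qd = 529 - 4p.
Equate the new curves: 529 - 4p = p + 114, giving 415 = 5p, p = 83, q = 197.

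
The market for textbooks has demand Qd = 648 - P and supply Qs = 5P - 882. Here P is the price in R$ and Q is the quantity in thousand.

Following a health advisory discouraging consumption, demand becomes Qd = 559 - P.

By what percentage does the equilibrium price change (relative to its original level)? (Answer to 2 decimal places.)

-5.82

Solve the original market: 648 - P = 5P - 882, hence P = 255 and Q = 393.
The shock moves the curves to Qd = 559 - P and Qs = 5P - 882.
New equilibrium: 559 - P = 5P - 882 ⇒ 1441 = 6P ⇒ P = 1441/6 ≈ 240.1667, Q = 1913/6 ≈ 318.8333.
%ΔP = (240.1667 − 255) / 255 × 100 = -5.82%.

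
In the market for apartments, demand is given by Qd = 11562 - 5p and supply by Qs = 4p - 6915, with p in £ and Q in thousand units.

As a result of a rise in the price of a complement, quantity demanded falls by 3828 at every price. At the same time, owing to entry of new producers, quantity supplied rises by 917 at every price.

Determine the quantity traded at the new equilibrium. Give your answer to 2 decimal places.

Before the shock: 11562 - 5p = 4p - 6915 ⇒ 18477 = 9p ⇒ p = 2053, Q = 1297.
With the change applied: demand Qd = 7734 - 5p, supply Qs = 4p - 5998.
Clearing the new market: 7734 - 5p = 4p - 5998, so p = 13732/9 ≈ 1525.7778 and Q = 946/9 ≈ 105.1111.

105.11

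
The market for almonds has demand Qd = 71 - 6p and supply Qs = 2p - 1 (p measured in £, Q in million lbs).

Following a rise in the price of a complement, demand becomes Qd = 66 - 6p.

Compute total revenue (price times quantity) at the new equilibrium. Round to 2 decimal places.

131.91

Before the shock: 71 - 6p = 2p - 1 ⇒ 72 = 8p ⇒ p = 9, Q = 17.
With the change applied: demand Qd = 66 - 6p, supply Qs = 2p - 1.
Clearing the new market: 66 - 6p = 2p - 1, so p = 8.375 and Q = 15.75.
New expenditure = 8.375 × 15.75 = 131.91.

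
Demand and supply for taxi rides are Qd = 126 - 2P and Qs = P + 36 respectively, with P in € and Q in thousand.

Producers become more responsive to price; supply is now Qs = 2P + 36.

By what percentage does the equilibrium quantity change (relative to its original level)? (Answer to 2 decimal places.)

+22.73

Initially, 126 - 2P = P + 36, so 90 = 3P and P = 30, Q = 66.
The new curves are Qd = 126 - 2P (demand) and Qs = 2P + 36 (supply).
New equilibrium: 126 - 2P = 2P + 36 ⇒ 90 = 4P ⇒ P = 22.5, Q = 81.
%ΔQ = (81 − 66) / 66 × 100 = +22.73%.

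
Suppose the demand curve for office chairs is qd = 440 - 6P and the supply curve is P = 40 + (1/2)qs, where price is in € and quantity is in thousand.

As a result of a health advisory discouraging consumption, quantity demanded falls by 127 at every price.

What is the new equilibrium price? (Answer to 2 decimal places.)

Original equilibrium: 440 - 6P = 2P - 80 gives 520 = 8P, so P = 65 and q = 50.
With the change applied: demand qd = 313 - 6P, supply qs = 2P - 80.
Equate the new curves: 313 - 6P = 2P - 80, giving 393 = 8P, P = 49.125, q = 18.25.

49.13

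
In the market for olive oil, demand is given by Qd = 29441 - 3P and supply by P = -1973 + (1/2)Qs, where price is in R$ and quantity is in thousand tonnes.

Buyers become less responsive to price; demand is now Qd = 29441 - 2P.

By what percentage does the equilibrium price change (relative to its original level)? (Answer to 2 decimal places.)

Solve the original market: 29441 - 3P = 2P + 3946, hence P = 5099 and Q = 14144.
The shock moves the curves to Qd = 29441 - 2P and Qs = 2P + 3946.
New equilibrium: 29441 - 2P = 2P + 3946 ⇒ 25495 = 4P ⇒ P = 6373.75, Q = 16693.5.
%ΔP = (6373.75 − 5099) / 5099 × 100 = +25.00%.

+25.00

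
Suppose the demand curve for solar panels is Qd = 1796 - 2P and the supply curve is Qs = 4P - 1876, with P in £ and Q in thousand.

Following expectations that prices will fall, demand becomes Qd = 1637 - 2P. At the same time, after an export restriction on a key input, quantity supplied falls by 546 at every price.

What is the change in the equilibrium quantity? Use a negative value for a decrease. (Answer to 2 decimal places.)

-288.00

Original equilibrium: 1796 - 2P = 4P - 1876 gives 3672 = 6P, so P = 612 and Q = 572.
The shock moves the curves to Qd = 1637 - 2P and Qs = 4P - 2422.
Setting them equal: 1637 - 2P = 4P - 2422 → 4059 = 6P, so P = 676.5 and Q = 284.
ΔQ = 284 − 572 = -288.00.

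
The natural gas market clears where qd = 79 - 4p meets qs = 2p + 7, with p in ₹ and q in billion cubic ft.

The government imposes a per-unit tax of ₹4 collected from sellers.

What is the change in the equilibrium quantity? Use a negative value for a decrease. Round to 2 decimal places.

-5.33

Before the shock: 79 - 4p = 2p + 7 ⇒ 72 = 6p ⇒ p = 12, q = 31.
Since sellers keep the price net of the tax, the effective supply curve becomes qs = 2p - 1.
Setting them equal: 79 - 4p = 2p - 1 → 80 = 6p, so p = 40/3 ≈ 13.3333 and q = 77/3 ≈ 25.6667.
Δq = 25.6667 − 31 = -5.33.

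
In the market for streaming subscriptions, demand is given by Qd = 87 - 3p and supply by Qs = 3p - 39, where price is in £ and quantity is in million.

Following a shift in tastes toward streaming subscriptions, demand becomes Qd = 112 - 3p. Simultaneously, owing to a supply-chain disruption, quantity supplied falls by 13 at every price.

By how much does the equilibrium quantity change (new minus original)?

+6

Initially, 87 - 3p = 3p - 39, so 126 = 6p and p = 21, Q = 24.
The new curves are Qd = 112 - 3p (demand) and Qs = 3p - 52 (supply).
Equate the new curves: 112 - 3p = 3p - 52, giving 164 = 6p, p = 82/3 ≈ 27.3333, Q = 30.
ΔQ = 30 − 24 = +6.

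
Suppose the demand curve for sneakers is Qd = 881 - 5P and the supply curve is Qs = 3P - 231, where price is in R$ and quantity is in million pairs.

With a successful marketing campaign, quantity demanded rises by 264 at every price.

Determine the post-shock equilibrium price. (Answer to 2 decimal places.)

Initially, 881 - 5P = 3P - 231, so 1112 = 8P and P = 139, Q = 186.
With the change applied: demand Qd = 1145 - 5P, supply Qs = 3P - 231.
Setting them equal: 1145 - 5P = 3P - 231 → 1376 = 8P, so P = 172 and Q = 285.

172.00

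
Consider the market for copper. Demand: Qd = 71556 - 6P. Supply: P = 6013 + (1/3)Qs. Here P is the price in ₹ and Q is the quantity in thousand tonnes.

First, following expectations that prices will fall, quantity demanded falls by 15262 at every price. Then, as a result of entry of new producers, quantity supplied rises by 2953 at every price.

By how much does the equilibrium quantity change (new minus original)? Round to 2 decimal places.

-3118.67

Solve the original market: 71556 - 6P = 3P - 18039, hence P = 9955 and Q = 11826.
After the shift, demand is Qd = 56294 - 6P and supply is Qs = 3P - 15086.
Setting them equal: 56294 - 6P = 3P - 15086 → 71380 = 9P, so P = 71380/9 ≈ 7931.1111 and Q = 26122/3 ≈ 8707.3333.
ΔQ = 8707.3333 − 11826 = -3118.67.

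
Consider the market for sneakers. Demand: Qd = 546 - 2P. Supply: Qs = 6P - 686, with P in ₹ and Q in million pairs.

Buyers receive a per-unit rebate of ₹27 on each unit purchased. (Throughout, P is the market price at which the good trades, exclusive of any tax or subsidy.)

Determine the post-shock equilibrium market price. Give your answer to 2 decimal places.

160.75

Original equilibrium: 546 - 2P = 6P - 686 gives 1232 = 8P, so P = 154 and Q = 238.
Since buyers' out-of-pocket price is the market price minus the rebate, the effective demand curve becomes Qd = 600 - 2P.
New equilibrium: 600 - 2P = 6P - 686 ⇒ 1286 = 8P ⇒ P = 160.75, Q = 278.5.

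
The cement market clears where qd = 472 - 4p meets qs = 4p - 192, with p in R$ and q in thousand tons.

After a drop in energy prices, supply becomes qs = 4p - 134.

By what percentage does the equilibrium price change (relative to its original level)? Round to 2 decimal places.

Before the shock: 472 - 4p = 4p - 192 ⇒ 664 = 8p ⇒ p = 83, q = 140.
With the change applied: demand qd = 472 - 4p, supply qs = 4p - 134.
New equilibrium: 472 - 4p = 4p - 134 ⇒ 606 = 8p ⇒ p = 75.75, q = 169.
%Δp = (75.75 − 83) / 83 × 100 = -8.73%.

-8.73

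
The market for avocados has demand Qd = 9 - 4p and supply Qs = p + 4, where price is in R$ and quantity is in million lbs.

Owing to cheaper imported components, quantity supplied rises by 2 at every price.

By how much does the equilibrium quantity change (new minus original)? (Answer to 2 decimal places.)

+1.60

Original equilibrium: 9 - 4p = p + 4 gives 5 = 5p, so p = 1 and Q = 5.
The shock moves the curves to Qd = 9 - 4p and Qs = p + 6.
Clearing the new market: 9 - 4p = p + 6, so p = 0.6 and Q = 6.6.
ΔQ = 6.6 − 5 = +1.60.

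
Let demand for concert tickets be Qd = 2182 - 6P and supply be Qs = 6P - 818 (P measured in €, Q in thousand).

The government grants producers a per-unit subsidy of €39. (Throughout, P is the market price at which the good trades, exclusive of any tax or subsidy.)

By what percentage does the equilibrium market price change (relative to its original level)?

Solve the original market: 2182 - 6P = 6P - 818, hence P = 250 and Q = 682.
Since sellers receive the price plus the subsidy, the effective supply curve becomes Qs = 6P - 584.
Setting them equal: 2182 - 6P = 6P - 584 → 2766 = 12P, so P = 230.5 and Q = 799.
%ΔP = (230.5 − 250) / 250 × 100 = -7.8%.

-7.8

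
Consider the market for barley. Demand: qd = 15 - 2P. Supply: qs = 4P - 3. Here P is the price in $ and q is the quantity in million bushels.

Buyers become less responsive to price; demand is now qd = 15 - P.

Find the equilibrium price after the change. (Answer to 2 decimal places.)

Original equilibrium: 15 - 2P = 4P - 3 gives 18 = 6P, so P = 3 and q = 9.
After the shift, demand is qd = 15 - P and supply is qs = 4P - 3.
Setting them equal: 15 - P = 4P - 3 → 18 = 5P, so P = 3.6 and q = 11.4.

3.60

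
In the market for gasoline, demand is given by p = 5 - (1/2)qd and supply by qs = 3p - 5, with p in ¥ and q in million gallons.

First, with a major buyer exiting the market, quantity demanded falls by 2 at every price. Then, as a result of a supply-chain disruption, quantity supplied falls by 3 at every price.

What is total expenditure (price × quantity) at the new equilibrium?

5.12

Original equilibrium: 10 - 2p = 3p - 5 gives 15 = 5p, so p = 3 and q = 4.
After the shift, demand is qd = 8 - 2p and supply is qs = 3p - 8.
New equilibrium: 8 - 2p = 3p - 8 ⇒ 16 = 5p ⇒ p = 3.2, q = 1.6.
New expenditure = 3.2 × 1.6 = 5.12.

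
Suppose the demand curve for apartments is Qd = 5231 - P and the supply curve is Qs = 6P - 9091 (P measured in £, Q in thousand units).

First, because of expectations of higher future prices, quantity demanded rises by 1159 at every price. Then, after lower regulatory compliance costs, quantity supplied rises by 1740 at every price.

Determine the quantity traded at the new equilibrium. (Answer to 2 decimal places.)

Initially, 5231 - P = 6P - 9091, so 14322 = 7P and P = 2046, Q = 3185.
The shock moves the curves to Qd = 6390 - P and Qs = 6P - 7351.
New equilibrium: 6390 - P = 6P - 7351 ⇒ 13741 = 7P ⇒ P = 1963, Q = 4427.

4427.00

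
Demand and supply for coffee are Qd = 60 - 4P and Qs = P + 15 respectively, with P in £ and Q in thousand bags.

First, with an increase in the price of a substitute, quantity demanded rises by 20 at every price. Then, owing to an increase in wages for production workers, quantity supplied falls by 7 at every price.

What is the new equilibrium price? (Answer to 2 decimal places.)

Initially, 60 - 4P = P + 15, so 45 = 5P and P = 9, Q = 24.
After the shift, demand is Qd = 80 - 4P and supply is Qs = P + 8.
Clearing the new market: 80 - 4P = P + 8, so P = 14.4 and Q = 22.4.

14.40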